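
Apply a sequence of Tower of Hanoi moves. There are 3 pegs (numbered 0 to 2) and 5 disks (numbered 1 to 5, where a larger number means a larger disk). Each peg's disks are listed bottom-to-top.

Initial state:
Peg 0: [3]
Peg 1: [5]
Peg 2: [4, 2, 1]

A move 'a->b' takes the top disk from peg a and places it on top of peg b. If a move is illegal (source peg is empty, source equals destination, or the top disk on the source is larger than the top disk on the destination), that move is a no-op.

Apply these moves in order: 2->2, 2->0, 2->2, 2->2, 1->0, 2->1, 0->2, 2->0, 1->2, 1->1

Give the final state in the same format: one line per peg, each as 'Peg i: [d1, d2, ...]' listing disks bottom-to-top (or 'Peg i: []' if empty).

After move 1 (2->2):
Peg 0: [3]
Peg 1: [5]
Peg 2: [4, 2, 1]

After move 2 (2->0):
Peg 0: [3, 1]
Peg 1: [5]
Peg 2: [4, 2]

After move 3 (2->2):
Peg 0: [3, 1]
Peg 1: [5]
Peg 2: [4, 2]

After move 4 (2->2):
Peg 0: [3, 1]
Peg 1: [5]
Peg 2: [4, 2]

After move 5 (1->0):
Peg 0: [3, 1]
Peg 1: [5]
Peg 2: [4, 2]

After move 6 (2->1):
Peg 0: [3, 1]
Peg 1: [5, 2]
Peg 2: [4]

After move 7 (0->2):
Peg 0: [3]
Peg 1: [5, 2]
Peg 2: [4, 1]

After move 8 (2->0):
Peg 0: [3, 1]
Peg 1: [5, 2]
Peg 2: [4]

After move 9 (1->2):
Peg 0: [3, 1]
Peg 1: [5]
Peg 2: [4, 2]

After move 10 (1->1):
Peg 0: [3, 1]
Peg 1: [5]
Peg 2: [4, 2]

Answer: Peg 0: [3, 1]
Peg 1: [5]
Peg 2: [4, 2]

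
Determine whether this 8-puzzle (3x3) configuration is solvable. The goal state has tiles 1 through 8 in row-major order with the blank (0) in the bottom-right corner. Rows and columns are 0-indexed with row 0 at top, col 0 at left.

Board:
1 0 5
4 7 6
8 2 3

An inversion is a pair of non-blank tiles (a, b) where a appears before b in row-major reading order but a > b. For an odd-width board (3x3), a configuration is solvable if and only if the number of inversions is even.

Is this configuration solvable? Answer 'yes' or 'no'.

Answer: yes

Derivation:
Inversions (pairs i<j in row-major order where tile[i] > tile[j] > 0): 12
12 is even, so the puzzle is solvable.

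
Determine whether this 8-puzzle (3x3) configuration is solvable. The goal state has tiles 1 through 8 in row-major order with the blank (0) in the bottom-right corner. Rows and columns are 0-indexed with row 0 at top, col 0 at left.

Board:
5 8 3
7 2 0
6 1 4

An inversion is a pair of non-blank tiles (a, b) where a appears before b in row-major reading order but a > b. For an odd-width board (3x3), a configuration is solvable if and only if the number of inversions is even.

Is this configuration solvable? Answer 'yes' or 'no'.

Inversions (pairs i<j in row-major order where tile[i] > tile[j] > 0): 19
19 is odd, so the puzzle is not solvable.

Answer: no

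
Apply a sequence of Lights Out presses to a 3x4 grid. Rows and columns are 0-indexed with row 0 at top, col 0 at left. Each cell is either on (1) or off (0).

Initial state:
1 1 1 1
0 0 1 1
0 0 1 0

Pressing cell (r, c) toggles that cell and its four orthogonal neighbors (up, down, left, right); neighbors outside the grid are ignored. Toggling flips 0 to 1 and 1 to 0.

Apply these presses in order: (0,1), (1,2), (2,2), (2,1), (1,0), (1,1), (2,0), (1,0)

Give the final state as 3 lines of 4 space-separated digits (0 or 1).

After press 1 at (0,1):
0 0 0 1
0 1 1 1
0 0 1 0

After press 2 at (1,2):
0 0 1 1
0 0 0 0
0 0 0 0

After press 3 at (2,2):
0 0 1 1
0 0 1 0
0 1 1 1

After press 4 at (2,1):
0 0 1 1
0 1 1 0
1 0 0 1

After press 5 at (1,0):
1 0 1 1
1 0 1 0
0 0 0 1

After press 6 at (1,1):
1 1 1 1
0 1 0 0
0 1 0 1

After press 7 at (2,0):
1 1 1 1
1 1 0 0
1 0 0 1

After press 8 at (1,0):
0 1 1 1
0 0 0 0
0 0 0 1

Answer: 0 1 1 1
0 0 0 0
0 0 0 1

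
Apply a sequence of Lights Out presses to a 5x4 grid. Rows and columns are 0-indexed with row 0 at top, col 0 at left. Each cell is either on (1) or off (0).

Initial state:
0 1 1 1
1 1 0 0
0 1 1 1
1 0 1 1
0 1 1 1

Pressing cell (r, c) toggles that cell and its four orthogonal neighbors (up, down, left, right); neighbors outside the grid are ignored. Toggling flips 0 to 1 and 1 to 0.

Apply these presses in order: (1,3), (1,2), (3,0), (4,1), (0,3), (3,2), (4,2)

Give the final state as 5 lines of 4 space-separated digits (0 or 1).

After press 1 at (1,3):
0 1 1 0
1 1 1 1
0 1 1 0
1 0 1 1
0 1 1 1

After press 2 at (1,2):
0 1 0 0
1 0 0 0
0 1 0 0
1 0 1 1
0 1 1 1

After press 3 at (3,0):
0 1 0 0
1 0 0 0
1 1 0 0
0 1 1 1
1 1 1 1

After press 4 at (4,1):
0 1 0 0
1 0 0 0
1 1 0 0
0 0 1 1
0 0 0 1

After press 5 at (0,3):
0 1 1 1
1 0 0 1
1 1 0 0
0 0 1 1
0 0 0 1

After press 6 at (3,2):
0 1 1 1
1 0 0 1
1 1 1 0
0 1 0 0
0 0 1 1

After press 7 at (4,2):
0 1 1 1
1 0 0 1
1 1 1 0
0 1 1 0
0 1 0 0

Answer: 0 1 1 1
1 0 0 1
1 1 1 0
0 1 1 0
0 1 0 0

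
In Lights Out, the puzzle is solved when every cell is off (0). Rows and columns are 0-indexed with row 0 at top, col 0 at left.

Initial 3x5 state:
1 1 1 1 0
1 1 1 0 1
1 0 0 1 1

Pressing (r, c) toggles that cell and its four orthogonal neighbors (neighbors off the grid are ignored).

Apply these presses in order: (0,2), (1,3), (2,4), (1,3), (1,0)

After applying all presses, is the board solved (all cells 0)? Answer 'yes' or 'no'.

Answer: yes

Derivation:
After press 1 at (0,2):
1 0 0 0 0
1 1 0 0 1
1 0 0 1 1

After press 2 at (1,3):
1 0 0 1 0
1 1 1 1 0
1 0 0 0 1

After press 3 at (2,4):
1 0 0 1 0
1 1 1 1 1
1 0 0 1 0

After press 4 at (1,3):
1 0 0 0 0
1 1 0 0 0
1 0 0 0 0

After press 5 at (1,0):
0 0 0 0 0
0 0 0 0 0
0 0 0 0 0

Lights still on: 0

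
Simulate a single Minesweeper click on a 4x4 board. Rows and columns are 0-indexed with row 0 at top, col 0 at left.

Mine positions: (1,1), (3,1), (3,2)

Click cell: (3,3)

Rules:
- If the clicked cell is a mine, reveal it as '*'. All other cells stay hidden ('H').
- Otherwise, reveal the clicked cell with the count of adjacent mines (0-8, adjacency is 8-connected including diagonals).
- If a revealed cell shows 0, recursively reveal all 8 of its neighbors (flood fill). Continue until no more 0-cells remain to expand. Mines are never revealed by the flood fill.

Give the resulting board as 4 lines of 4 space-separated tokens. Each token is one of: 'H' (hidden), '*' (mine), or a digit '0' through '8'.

H H H H
H H H H
H H H H
H H H 1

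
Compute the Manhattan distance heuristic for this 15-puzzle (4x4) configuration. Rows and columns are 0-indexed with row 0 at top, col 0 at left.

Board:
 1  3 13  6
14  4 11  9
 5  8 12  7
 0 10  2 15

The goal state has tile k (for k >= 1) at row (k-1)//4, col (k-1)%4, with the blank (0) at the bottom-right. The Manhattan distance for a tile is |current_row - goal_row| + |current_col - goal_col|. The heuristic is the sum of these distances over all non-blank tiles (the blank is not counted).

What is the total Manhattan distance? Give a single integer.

Answer: 33

Derivation:
Tile 1: at (0,0), goal (0,0), distance |0-0|+|0-0| = 0
Tile 3: at (0,1), goal (0,2), distance |0-0|+|1-2| = 1
Tile 13: at (0,2), goal (3,0), distance |0-3|+|2-0| = 5
Tile 6: at (0,3), goal (1,1), distance |0-1|+|3-1| = 3
Tile 14: at (1,0), goal (3,1), distance |1-3|+|0-1| = 3
Tile 4: at (1,1), goal (0,3), distance |1-0|+|1-3| = 3
Tile 11: at (1,2), goal (2,2), distance |1-2|+|2-2| = 1
Tile 9: at (1,3), goal (2,0), distance |1-2|+|3-0| = 4
Tile 5: at (2,0), goal (1,0), distance |2-1|+|0-0| = 1
Tile 8: at (2,1), goal (1,3), distance |2-1|+|1-3| = 3
Tile 12: at (2,2), goal (2,3), distance |2-2|+|2-3| = 1
Tile 7: at (2,3), goal (1,2), distance |2-1|+|3-2| = 2
Tile 10: at (3,1), goal (2,1), distance |3-2|+|1-1| = 1
Tile 2: at (3,2), goal (0,1), distance |3-0|+|2-1| = 4
Tile 15: at (3,3), goal (3,2), distance |3-3|+|3-2| = 1
Sum: 0 + 1 + 5 + 3 + 3 + 3 + 1 + 4 + 1 + 3 + 1 + 2 + 1 + 4 + 1 = 33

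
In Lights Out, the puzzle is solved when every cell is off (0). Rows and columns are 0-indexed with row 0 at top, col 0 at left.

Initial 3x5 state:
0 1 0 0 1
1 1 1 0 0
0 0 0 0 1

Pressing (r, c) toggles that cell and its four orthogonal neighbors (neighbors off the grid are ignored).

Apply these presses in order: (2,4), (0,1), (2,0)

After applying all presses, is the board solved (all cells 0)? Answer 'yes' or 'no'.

Answer: no

Derivation:
After press 1 at (2,4):
0 1 0 0 1
1 1 1 0 1
0 0 0 1 0

After press 2 at (0,1):
1 0 1 0 1
1 0 1 0 1
0 0 0 1 0

After press 3 at (2,0):
1 0 1 0 1
0 0 1 0 1
1 1 0 1 0

Lights still on: 8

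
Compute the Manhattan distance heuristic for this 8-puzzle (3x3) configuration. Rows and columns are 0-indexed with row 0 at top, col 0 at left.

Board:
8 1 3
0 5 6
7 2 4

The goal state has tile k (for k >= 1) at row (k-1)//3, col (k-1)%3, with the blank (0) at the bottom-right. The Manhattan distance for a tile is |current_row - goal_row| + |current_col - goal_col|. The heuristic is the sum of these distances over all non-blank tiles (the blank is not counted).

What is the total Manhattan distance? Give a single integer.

Answer: 9

Derivation:
Tile 8: at (0,0), goal (2,1), distance |0-2|+|0-1| = 3
Tile 1: at (0,1), goal (0,0), distance |0-0|+|1-0| = 1
Tile 3: at (0,2), goal (0,2), distance |0-0|+|2-2| = 0
Tile 5: at (1,1), goal (1,1), distance |1-1|+|1-1| = 0
Tile 6: at (1,2), goal (1,2), distance |1-1|+|2-2| = 0
Tile 7: at (2,0), goal (2,0), distance |2-2|+|0-0| = 0
Tile 2: at (2,1), goal (0,1), distance |2-0|+|1-1| = 2
Tile 4: at (2,2), goal (1,0), distance |2-1|+|2-0| = 3
Sum: 3 + 1 + 0 + 0 + 0 + 0 + 2 + 3 = 9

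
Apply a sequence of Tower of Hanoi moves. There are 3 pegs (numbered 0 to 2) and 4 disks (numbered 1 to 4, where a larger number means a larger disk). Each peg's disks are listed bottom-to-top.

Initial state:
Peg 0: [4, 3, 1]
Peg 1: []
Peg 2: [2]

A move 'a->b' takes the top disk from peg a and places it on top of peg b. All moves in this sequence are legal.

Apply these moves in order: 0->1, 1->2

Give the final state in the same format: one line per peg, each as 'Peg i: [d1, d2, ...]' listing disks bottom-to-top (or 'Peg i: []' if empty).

Answer: Peg 0: [4, 3]
Peg 1: []
Peg 2: [2, 1]

Derivation:
After move 1 (0->1):
Peg 0: [4, 3]
Peg 1: [1]
Peg 2: [2]

After move 2 (1->2):
Peg 0: [4, 3]
Peg 1: []
Peg 2: [2, 1]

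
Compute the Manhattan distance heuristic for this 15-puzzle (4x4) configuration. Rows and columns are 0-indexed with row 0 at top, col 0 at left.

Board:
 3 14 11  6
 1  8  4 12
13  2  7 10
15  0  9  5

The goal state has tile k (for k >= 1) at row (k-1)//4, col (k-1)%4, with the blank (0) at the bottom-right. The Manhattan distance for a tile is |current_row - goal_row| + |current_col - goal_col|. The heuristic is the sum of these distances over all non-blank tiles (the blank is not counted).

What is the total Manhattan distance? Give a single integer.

Tile 3: (0,0)->(0,2) = 2
Tile 14: (0,1)->(3,1) = 3
Tile 11: (0,2)->(2,2) = 2
Tile 6: (0,3)->(1,1) = 3
Tile 1: (1,0)->(0,0) = 1
Tile 8: (1,1)->(1,3) = 2
Tile 4: (1,2)->(0,3) = 2
Tile 12: (1,3)->(2,3) = 1
Tile 13: (2,0)->(3,0) = 1
Tile 2: (2,1)->(0,1) = 2
Tile 7: (2,2)->(1,2) = 1
Tile 10: (2,3)->(2,1) = 2
Tile 15: (3,0)->(3,2) = 2
Tile 9: (3,2)->(2,0) = 3
Tile 5: (3,3)->(1,0) = 5
Sum: 2 + 3 + 2 + 3 + 1 + 2 + 2 + 1 + 1 + 2 + 1 + 2 + 2 + 3 + 5 = 32

Answer: 32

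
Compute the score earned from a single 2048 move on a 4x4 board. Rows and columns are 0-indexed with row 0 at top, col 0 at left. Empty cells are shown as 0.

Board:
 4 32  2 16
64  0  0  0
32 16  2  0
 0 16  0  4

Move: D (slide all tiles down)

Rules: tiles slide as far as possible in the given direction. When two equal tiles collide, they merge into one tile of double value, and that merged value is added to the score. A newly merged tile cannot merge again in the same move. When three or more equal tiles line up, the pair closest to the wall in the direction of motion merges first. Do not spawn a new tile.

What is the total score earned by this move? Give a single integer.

Slide down:
col 0: [4, 64, 32, 0] -> [0, 4, 64, 32]  score +0 (running 0)
col 1: [32, 0, 16, 16] -> [0, 0, 32, 32]  score +32 (running 32)
col 2: [2, 0, 2, 0] -> [0, 0, 0, 4]  score +4 (running 36)
col 3: [16, 0, 0, 4] -> [0, 0, 16, 4]  score +0 (running 36)
Board after move:
 0  0  0  0
 4  0  0  0
64 32  0 16
32 32  4  4

Answer: 36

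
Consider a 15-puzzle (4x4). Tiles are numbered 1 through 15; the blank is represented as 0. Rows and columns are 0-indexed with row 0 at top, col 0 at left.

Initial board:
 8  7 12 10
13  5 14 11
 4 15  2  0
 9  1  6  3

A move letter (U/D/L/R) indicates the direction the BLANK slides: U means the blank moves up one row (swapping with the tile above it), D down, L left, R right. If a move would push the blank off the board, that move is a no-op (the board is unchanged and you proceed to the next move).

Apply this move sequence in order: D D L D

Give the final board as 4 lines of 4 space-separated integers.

Answer:  8  7 12 10
13  5 14 11
 4 15  2  3
 9  1  0  6

Derivation:
After move 1 (D):
 8  7 12 10
13  5 14 11
 4 15  2  3
 9  1  6  0

After move 2 (D):
 8  7 12 10
13  5 14 11
 4 15  2  3
 9  1  6  0

After move 3 (L):
 8  7 12 10
13  5 14 11
 4 15  2  3
 9  1  0  6

After move 4 (D):
 8  7 12 10
13  5 14 11
 4 15  2  3
 9  1  0  6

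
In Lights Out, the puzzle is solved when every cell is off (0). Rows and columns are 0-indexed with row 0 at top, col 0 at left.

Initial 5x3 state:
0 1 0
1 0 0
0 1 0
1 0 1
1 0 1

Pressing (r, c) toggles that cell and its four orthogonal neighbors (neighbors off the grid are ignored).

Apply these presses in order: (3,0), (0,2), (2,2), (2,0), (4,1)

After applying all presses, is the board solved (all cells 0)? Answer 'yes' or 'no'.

After press 1 at (3,0):
0 1 0
1 0 0
1 1 0
0 1 1
0 0 1

After press 2 at (0,2):
0 0 1
1 0 1
1 1 0
0 1 1
0 0 1

After press 3 at (2,2):
0 0 1
1 0 0
1 0 1
0 1 0
0 0 1

After press 4 at (2,0):
0 0 1
0 0 0
0 1 1
1 1 0
0 0 1

After press 5 at (4,1):
0 0 1
0 0 0
0 1 1
1 0 0
1 1 0

Lights still on: 6

Answer: no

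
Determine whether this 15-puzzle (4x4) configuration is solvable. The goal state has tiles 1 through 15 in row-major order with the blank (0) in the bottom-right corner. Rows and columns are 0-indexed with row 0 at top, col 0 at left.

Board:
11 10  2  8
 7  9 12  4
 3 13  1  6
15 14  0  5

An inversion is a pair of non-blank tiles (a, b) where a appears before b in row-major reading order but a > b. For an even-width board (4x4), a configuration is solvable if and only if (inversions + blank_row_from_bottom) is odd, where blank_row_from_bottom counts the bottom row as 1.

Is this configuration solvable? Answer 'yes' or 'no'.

Answer: no

Derivation:
Inversions: 51
Blank is in row 3 (0-indexed from top), which is row 1 counting from the bottom (bottom = 1).
51 + 1 = 52, which is even, so the puzzle is not solvable.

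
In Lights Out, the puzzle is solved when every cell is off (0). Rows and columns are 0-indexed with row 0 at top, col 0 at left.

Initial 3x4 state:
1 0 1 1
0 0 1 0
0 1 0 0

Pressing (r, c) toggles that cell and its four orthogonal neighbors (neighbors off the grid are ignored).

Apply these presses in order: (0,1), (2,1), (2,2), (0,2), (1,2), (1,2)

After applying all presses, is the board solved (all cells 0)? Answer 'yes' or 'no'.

After press 1 at (0,1):
0 1 0 1
0 1 1 0
0 1 0 0

After press 2 at (2,1):
0 1 0 1
0 0 1 0
1 0 1 0

After press 3 at (2,2):
0 1 0 1
0 0 0 0
1 1 0 1

After press 4 at (0,2):
0 0 1 0
0 0 1 0
1 1 0 1

After press 5 at (1,2):
0 0 0 0
0 1 0 1
1 1 1 1

After press 6 at (1,2):
0 0 1 0
0 0 1 0
1 1 0 1

Lights still on: 5

Answer: no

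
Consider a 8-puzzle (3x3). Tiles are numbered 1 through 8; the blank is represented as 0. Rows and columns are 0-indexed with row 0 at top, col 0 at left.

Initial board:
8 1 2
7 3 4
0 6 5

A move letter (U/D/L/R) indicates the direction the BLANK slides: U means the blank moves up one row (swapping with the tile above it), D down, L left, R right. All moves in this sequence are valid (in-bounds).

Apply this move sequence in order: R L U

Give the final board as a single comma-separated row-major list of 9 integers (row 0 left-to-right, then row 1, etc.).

After move 1 (R):
8 1 2
7 3 4
6 0 5

After move 2 (L):
8 1 2
7 3 4
0 6 5

After move 3 (U):
8 1 2
0 3 4
7 6 5

Answer: 8, 1, 2, 0, 3, 4, 7, 6, 5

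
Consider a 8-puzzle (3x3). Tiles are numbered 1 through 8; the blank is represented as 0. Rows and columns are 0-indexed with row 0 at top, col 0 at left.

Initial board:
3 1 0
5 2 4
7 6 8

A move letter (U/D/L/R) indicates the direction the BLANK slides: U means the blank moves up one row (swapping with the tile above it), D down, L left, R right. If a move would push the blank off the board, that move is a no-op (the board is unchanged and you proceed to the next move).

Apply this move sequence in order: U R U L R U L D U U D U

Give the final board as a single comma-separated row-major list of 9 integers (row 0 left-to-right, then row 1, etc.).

Answer: 3, 0, 1, 5, 2, 4, 7, 6, 8

Derivation:
After move 1 (U):
3 1 0
5 2 4
7 6 8

After move 2 (R):
3 1 0
5 2 4
7 6 8

After move 3 (U):
3 1 0
5 2 4
7 6 8

After move 4 (L):
3 0 1
5 2 4
7 6 8

After move 5 (R):
3 1 0
5 2 4
7 6 8

After move 6 (U):
3 1 0
5 2 4
7 6 8

After move 7 (L):
3 0 1
5 2 4
7 6 8

After move 8 (D):
3 2 1
5 0 4
7 6 8

After move 9 (U):
3 0 1
5 2 4
7 6 8

After move 10 (U):
3 0 1
5 2 4
7 6 8

After move 11 (D):
3 2 1
5 0 4
7 6 8

After move 12 (U):
3 0 1
5 2 4
7 6 8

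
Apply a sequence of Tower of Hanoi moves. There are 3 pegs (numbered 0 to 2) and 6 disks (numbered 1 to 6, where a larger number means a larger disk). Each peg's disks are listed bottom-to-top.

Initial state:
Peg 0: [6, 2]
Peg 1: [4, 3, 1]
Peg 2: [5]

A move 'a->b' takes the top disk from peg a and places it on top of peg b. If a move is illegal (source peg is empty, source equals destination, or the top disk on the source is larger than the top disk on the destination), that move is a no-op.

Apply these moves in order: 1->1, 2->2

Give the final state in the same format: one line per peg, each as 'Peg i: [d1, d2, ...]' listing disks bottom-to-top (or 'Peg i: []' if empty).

Answer: Peg 0: [6, 2]
Peg 1: [4, 3, 1]
Peg 2: [5]

Derivation:
After move 1 (1->1):
Peg 0: [6, 2]
Peg 1: [4, 3, 1]
Peg 2: [5]

After move 2 (2->2):
Peg 0: [6, 2]
Peg 1: [4, 3, 1]
Peg 2: [5]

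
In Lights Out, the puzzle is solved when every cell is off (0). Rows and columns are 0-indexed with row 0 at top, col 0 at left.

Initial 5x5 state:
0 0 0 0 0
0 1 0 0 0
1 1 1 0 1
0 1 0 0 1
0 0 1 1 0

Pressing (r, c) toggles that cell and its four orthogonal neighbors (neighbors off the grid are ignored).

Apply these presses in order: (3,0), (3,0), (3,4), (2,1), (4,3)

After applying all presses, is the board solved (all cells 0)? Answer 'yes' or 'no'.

After press 1 at (3,0):
0 0 0 0 0
0 1 0 0 0
0 1 1 0 1
1 0 0 0 1
1 0 1 1 0

After press 2 at (3,0):
0 0 0 0 0
0 1 0 0 0
1 1 1 0 1
0 1 0 0 1
0 0 1 1 0

After press 3 at (3,4):
0 0 0 0 0
0 1 0 0 0
1 1 1 0 0
0 1 0 1 0
0 0 1 1 1

After press 4 at (2,1):
0 0 0 0 0
0 0 0 0 0
0 0 0 0 0
0 0 0 1 0
0 0 1 1 1

After press 5 at (4,3):
0 0 0 0 0
0 0 0 0 0
0 0 0 0 0
0 0 0 0 0
0 0 0 0 0

Lights still on: 0

Answer: yes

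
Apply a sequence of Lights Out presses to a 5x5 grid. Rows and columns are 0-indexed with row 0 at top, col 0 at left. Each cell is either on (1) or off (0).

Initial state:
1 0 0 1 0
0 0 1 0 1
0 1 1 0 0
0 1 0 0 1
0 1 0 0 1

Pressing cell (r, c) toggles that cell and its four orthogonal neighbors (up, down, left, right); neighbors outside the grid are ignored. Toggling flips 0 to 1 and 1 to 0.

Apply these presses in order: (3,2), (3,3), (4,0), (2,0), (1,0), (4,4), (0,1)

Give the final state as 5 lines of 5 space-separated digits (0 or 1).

After press 1 at (3,2):
1 0 0 1 0
0 0 1 0 1
0 1 0 0 0
0 0 1 1 1
0 1 1 0 1

After press 2 at (3,3):
1 0 0 1 0
0 0 1 0 1
0 1 0 1 0
0 0 0 0 0
0 1 1 1 1

After press 3 at (4,0):
1 0 0 1 0
0 0 1 0 1
0 1 0 1 0
1 0 0 0 0
1 0 1 1 1

After press 4 at (2,0):
1 0 0 1 0
1 0 1 0 1
1 0 0 1 0
0 0 0 0 0
1 0 1 1 1

After press 5 at (1,0):
0 0 0 1 0
0 1 1 0 1
0 0 0 1 0
0 0 0 0 0
1 0 1 1 1

After press 6 at (4,4):
0 0 0 1 0
0 1 1 0 1
0 0 0 1 0
0 0 0 0 1
1 0 1 0 0

After press 7 at (0,1):
1 1 1 1 0
0 0 1 0 1
0 0 0 1 0
0 0 0 0 1
1 0 1 0 0

Answer: 1 1 1 1 0
0 0 1 0 1
0 0 0 1 0
0 0 0 0 1
1 0 1 0 0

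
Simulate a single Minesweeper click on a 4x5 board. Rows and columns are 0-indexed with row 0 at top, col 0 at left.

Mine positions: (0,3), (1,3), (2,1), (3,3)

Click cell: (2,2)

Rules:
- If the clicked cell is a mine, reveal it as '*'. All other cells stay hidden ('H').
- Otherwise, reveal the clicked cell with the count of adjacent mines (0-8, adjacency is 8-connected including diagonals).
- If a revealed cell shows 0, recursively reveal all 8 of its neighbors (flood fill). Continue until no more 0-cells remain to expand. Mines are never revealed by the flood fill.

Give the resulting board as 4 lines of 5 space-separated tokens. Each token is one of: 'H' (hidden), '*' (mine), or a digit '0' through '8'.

H H H H H
H H H H H
H H 3 H H
H H H H H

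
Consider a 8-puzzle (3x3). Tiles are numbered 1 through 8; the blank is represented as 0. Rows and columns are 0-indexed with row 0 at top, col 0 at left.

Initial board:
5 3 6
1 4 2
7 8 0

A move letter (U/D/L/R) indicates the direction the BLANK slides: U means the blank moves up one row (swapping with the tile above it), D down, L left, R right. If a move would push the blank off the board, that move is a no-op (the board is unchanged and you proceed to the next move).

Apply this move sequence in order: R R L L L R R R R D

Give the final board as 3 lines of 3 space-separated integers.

After move 1 (R):
5 3 6
1 4 2
7 8 0

After move 2 (R):
5 3 6
1 4 2
7 8 0

After move 3 (L):
5 3 6
1 4 2
7 0 8

After move 4 (L):
5 3 6
1 4 2
0 7 8

After move 5 (L):
5 3 6
1 4 2
0 7 8

After move 6 (R):
5 3 6
1 4 2
7 0 8

After move 7 (R):
5 3 6
1 4 2
7 8 0

After move 8 (R):
5 3 6
1 4 2
7 8 0

After move 9 (R):
5 3 6
1 4 2
7 8 0

After move 10 (D):
5 3 6
1 4 2
7 8 0

Answer: 5 3 6
1 4 2
7 8 0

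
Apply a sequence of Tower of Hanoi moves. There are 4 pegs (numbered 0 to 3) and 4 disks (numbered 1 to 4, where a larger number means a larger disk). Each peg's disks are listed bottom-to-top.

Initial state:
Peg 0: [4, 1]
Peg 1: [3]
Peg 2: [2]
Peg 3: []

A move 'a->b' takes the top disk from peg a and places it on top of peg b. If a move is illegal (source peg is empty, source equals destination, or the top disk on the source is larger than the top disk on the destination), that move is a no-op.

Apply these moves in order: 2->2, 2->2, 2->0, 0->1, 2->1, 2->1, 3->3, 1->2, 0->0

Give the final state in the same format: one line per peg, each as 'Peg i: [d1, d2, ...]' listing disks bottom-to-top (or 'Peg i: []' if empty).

After move 1 (2->2):
Peg 0: [4, 1]
Peg 1: [3]
Peg 2: [2]
Peg 3: []

After move 2 (2->2):
Peg 0: [4, 1]
Peg 1: [3]
Peg 2: [2]
Peg 3: []

After move 3 (2->0):
Peg 0: [4, 1]
Peg 1: [3]
Peg 2: [2]
Peg 3: []

After move 4 (0->1):
Peg 0: [4]
Peg 1: [3, 1]
Peg 2: [2]
Peg 3: []

After move 5 (2->1):
Peg 0: [4]
Peg 1: [3, 1]
Peg 2: [2]
Peg 3: []

After move 6 (2->1):
Peg 0: [4]
Peg 1: [3, 1]
Peg 2: [2]
Peg 3: []

After move 7 (3->3):
Peg 0: [4]
Peg 1: [3, 1]
Peg 2: [2]
Peg 3: []

After move 8 (1->2):
Peg 0: [4]
Peg 1: [3]
Peg 2: [2, 1]
Peg 3: []

After move 9 (0->0):
Peg 0: [4]
Peg 1: [3]
Peg 2: [2, 1]
Peg 3: []

Answer: Peg 0: [4]
Peg 1: [3]
Peg 2: [2, 1]
Peg 3: []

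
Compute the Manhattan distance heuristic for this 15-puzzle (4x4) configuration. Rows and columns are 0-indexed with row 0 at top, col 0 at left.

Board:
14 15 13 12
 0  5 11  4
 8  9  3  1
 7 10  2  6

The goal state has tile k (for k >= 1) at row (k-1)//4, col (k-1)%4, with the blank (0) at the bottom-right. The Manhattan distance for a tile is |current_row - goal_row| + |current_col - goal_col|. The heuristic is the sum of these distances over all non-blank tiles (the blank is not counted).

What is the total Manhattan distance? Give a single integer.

Answer: 43

Derivation:
Tile 14: (0,0)->(3,1) = 4
Tile 15: (0,1)->(3,2) = 4
Tile 13: (0,2)->(3,0) = 5
Tile 12: (0,3)->(2,3) = 2
Tile 5: (1,1)->(1,0) = 1
Tile 11: (1,2)->(2,2) = 1
Tile 4: (1,3)->(0,3) = 1
Tile 8: (2,0)->(1,3) = 4
Tile 9: (2,1)->(2,0) = 1
Tile 3: (2,2)->(0,2) = 2
Tile 1: (2,3)->(0,0) = 5
Tile 7: (3,0)->(1,2) = 4
Tile 10: (3,1)->(2,1) = 1
Tile 2: (3,2)->(0,1) = 4
Tile 6: (3,3)->(1,1) = 4
Sum: 4 + 4 + 5 + 2 + 1 + 1 + 1 + 4 + 1 + 2 + 5 + 4 + 1 + 4 + 4 = 43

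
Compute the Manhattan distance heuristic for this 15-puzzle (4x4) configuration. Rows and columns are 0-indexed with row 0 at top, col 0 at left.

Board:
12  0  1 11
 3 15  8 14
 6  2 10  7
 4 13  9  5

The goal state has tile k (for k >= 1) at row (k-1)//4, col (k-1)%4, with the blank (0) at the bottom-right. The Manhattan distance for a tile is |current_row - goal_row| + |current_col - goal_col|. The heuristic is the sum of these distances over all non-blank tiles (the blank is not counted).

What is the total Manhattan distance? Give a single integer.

Tile 12: at (0,0), goal (2,3), distance |0-2|+|0-3| = 5
Tile 1: at (0,2), goal (0,0), distance |0-0|+|2-0| = 2
Tile 11: at (0,3), goal (2,2), distance |0-2|+|3-2| = 3
Tile 3: at (1,0), goal (0,2), distance |1-0|+|0-2| = 3
Tile 15: at (1,1), goal (3,2), distance |1-3|+|1-2| = 3
Tile 8: at (1,2), goal (1,3), distance |1-1|+|2-3| = 1
Tile 14: at (1,3), goal (3,1), distance |1-3|+|3-1| = 4
Tile 6: at (2,0), goal (1,1), distance |2-1|+|0-1| = 2
Tile 2: at (2,1), goal (0,1), distance |2-0|+|1-1| = 2
Tile 10: at (2,2), goal (2,1), distance |2-2|+|2-1| = 1
Tile 7: at (2,3), goal (1,2), distance |2-1|+|3-2| = 2
Tile 4: at (3,0), goal (0,3), distance |3-0|+|0-3| = 6
Tile 13: at (3,1), goal (3,0), distance |3-3|+|1-0| = 1
Tile 9: at (3,2), goal (2,0), distance |3-2|+|2-0| = 3
Tile 5: at (3,3), goal (1,0), distance |3-1|+|3-0| = 5
Sum: 5 + 2 + 3 + 3 + 3 + 1 + 4 + 2 + 2 + 1 + 2 + 6 + 1 + 3 + 5 = 43

Answer: 43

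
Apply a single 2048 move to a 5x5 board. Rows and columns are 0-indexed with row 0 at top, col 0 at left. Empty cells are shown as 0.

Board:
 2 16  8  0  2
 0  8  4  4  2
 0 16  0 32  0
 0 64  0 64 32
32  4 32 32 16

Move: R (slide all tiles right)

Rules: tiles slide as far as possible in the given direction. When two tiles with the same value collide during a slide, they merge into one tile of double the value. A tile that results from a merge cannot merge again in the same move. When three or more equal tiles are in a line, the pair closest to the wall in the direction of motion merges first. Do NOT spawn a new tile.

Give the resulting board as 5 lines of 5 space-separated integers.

Answer:   0   2  16   8   2
  0   0   8   8   2
  0   0   0  16  32
  0   0   0 128  32
  0  32   4  64  16

Derivation:
Slide right:
row 0: [2, 16, 8, 0, 2] -> [0, 2, 16, 8, 2]
row 1: [0, 8, 4, 4, 2] -> [0, 0, 8, 8, 2]
row 2: [0, 16, 0, 32, 0] -> [0, 0, 0, 16, 32]
row 3: [0, 64, 0, 64, 32] -> [0, 0, 0, 128, 32]
row 4: [32, 4, 32, 32, 16] -> [0, 32, 4, 64, 16]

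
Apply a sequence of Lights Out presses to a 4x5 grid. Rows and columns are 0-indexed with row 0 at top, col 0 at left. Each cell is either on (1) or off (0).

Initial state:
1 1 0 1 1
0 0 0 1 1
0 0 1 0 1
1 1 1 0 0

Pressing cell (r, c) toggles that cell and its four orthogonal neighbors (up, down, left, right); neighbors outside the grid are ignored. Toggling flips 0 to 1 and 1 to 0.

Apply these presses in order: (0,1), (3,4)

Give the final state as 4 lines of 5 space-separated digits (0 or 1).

After press 1 at (0,1):
0 0 1 1 1
0 1 0 1 1
0 0 1 0 1
1 1 1 0 0

After press 2 at (3,4):
0 0 1 1 1
0 1 0 1 1
0 0 1 0 0
1 1 1 1 1

Answer: 0 0 1 1 1
0 1 0 1 1
0 0 1 0 0
1 1 1 1 1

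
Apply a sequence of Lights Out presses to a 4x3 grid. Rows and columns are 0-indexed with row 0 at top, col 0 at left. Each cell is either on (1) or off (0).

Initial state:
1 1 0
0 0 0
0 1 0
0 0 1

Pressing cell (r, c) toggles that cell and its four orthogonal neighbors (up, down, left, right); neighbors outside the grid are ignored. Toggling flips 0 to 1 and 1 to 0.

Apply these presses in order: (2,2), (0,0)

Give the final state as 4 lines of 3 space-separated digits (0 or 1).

After press 1 at (2,2):
1 1 0
0 0 1
0 0 1
0 0 0

After press 2 at (0,0):
0 0 0
1 0 1
0 0 1
0 0 0

Answer: 0 0 0
1 0 1
0 0 1
0 0 0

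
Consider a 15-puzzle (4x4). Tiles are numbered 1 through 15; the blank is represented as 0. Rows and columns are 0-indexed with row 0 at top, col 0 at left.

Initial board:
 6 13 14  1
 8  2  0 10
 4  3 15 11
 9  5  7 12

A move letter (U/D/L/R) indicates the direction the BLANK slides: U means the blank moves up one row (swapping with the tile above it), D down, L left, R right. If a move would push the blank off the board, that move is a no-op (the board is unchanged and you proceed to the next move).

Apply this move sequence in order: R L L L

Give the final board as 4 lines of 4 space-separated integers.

Answer:  6 13 14  1
 0  8  2 10
 4  3 15 11
 9  5  7 12

Derivation:
After move 1 (R):
 6 13 14  1
 8  2 10  0
 4  3 15 11
 9  5  7 12

After move 2 (L):
 6 13 14  1
 8  2  0 10
 4  3 15 11
 9  5  7 12

After move 3 (L):
 6 13 14  1
 8  0  2 10
 4  3 15 11
 9  5  7 12

After move 4 (L):
 6 13 14  1
 0  8  2 10
 4  3 15 11
 9  5  7 12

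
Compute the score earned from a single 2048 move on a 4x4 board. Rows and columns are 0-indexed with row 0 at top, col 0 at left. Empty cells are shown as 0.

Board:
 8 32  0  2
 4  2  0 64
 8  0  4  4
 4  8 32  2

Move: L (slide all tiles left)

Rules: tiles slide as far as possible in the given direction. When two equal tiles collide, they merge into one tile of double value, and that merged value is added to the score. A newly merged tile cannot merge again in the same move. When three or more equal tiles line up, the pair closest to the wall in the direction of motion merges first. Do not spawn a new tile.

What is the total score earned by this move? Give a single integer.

Answer: 8

Derivation:
Slide left:
row 0: [8, 32, 0, 2] -> [8, 32, 2, 0]  score +0 (running 0)
row 1: [4, 2, 0, 64] -> [4, 2, 64, 0]  score +0 (running 0)
row 2: [8, 0, 4, 4] -> [8, 8, 0, 0]  score +8 (running 8)
row 3: [4, 8, 32, 2] -> [4, 8, 32, 2]  score +0 (running 8)
Board after move:
 8 32  2  0
 4  2 64  0
 8  8  0  0
 4  8 32  2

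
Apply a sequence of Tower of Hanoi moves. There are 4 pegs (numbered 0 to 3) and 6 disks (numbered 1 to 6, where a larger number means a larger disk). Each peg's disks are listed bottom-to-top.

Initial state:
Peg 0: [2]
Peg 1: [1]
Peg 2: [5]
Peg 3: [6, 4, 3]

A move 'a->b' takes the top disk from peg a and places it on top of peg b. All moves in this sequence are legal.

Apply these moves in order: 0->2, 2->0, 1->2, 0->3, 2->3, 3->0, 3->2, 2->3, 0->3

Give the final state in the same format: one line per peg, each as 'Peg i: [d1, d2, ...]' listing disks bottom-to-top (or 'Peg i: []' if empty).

Answer: Peg 0: []
Peg 1: []
Peg 2: [5]
Peg 3: [6, 4, 3, 2, 1]

Derivation:
After move 1 (0->2):
Peg 0: []
Peg 1: [1]
Peg 2: [5, 2]
Peg 3: [6, 4, 3]

After move 2 (2->0):
Peg 0: [2]
Peg 1: [1]
Peg 2: [5]
Peg 3: [6, 4, 3]

After move 3 (1->2):
Peg 0: [2]
Peg 1: []
Peg 2: [5, 1]
Peg 3: [6, 4, 3]

After move 4 (0->3):
Peg 0: []
Peg 1: []
Peg 2: [5, 1]
Peg 3: [6, 4, 3, 2]

After move 5 (2->3):
Peg 0: []
Peg 1: []
Peg 2: [5]
Peg 3: [6, 4, 3, 2, 1]

After move 6 (3->0):
Peg 0: [1]
Peg 1: []
Peg 2: [5]
Peg 3: [6, 4, 3, 2]

After move 7 (3->2):
Peg 0: [1]
Peg 1: []
Peg 2: [5, 2]
Peg 3: [6, 4, 3]

After move 8 (2->3):
Peg 0: [1]
Peg 1: []
Peg 2: [5]
Peg 3: [6, 4, 3, 2]

After move 9 (0->3):
Peg 0: []
Peg 1: []
Peg 2: [5]
Peg 3: [6, 4, 3, 2, 1]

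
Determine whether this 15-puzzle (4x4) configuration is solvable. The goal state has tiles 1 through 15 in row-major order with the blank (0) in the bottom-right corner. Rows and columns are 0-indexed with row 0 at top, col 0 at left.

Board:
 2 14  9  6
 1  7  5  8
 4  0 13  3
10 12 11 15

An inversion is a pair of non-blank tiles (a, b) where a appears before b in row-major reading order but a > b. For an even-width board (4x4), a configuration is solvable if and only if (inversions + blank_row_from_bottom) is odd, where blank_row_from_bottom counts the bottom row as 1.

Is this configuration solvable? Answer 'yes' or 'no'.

Inversions: 37
Blank is in row 2 (0-indexed from top), which is row 2 counting from the bottom (bottom = 1).
37 + 2 = 39, which is odd, so the puzzle is solvable.

Answer: yes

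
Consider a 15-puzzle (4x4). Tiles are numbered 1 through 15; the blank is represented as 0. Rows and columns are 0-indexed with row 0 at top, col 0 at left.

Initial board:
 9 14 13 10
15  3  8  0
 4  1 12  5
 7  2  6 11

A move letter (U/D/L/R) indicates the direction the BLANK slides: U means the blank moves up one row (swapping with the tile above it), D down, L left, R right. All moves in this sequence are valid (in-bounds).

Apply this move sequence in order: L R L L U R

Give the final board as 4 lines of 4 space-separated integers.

After move 1 (L):
 9 14 13 10
15  3  0  8
 4  1 12  5
 7  2  6 11

After move 2 (R):
 9 14 13 10
15  3  8  0
 4  1 12  5
 7  2  6 11

After move 3 (L):
 9 14 13 10
15  3  0  8
 4  1 12  5
 7  2  6 11

After move 4 (L):
 9 14 13 10
15  0  3  8
 4  1 12  5
 7  2  6 11

After move 5 (U):
 9  0 13 10
15 14  3  8
 4  1 12  5
 7  2  6 11

After move 6 (R):
 9 13  0 10
15 14  3  8
 4  1 12  5
 7  2  6 11

Answer:  9 13  0 10
15 14  3  8
 4  1 12  5
 7  2  6 11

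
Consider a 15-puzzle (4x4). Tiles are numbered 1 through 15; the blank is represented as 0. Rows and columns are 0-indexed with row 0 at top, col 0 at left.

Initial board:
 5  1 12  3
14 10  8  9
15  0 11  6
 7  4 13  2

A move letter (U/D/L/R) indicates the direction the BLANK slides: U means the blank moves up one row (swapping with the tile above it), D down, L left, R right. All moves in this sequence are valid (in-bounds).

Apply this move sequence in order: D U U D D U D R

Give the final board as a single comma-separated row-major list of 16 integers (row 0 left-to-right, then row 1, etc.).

After move 1 (D):
 5  1 12  3
14 10  8  9
15  4 11  6
 7  0 13  2

After move 2 (U):
 5  1 12  3
14 10  8  9
15  0 11  6
 7  4 13  2

After move 3 (U):
 5  1 12  3
14  0  8  9
15 10 11  6
 7  4 13  2

After move 4 (D):
 5  1 12  3
14 10  8  9
15  0 11  6
 7  4 13  2

After move 5 (D):
 5  1 12  3
14 10  8  9
15  4 11  6
 7  0 13  2

After move 6 (U):
 5  1 12  3
14 10  8  9
15  0 11  6
 7  4 13  2

After move 7 (D):
 5  1 12  3
14 10  8  9
15  4 11  6
 7  0 13  2

After move 8 (R):
 5  1 12  3
14 10  8  9
15  4 11  6
 7 13  0  2

Answer: 5, 1, 12, 3, 14, 10, 8, 9, 15, 4, 11, 6, 7, 13, 0, 2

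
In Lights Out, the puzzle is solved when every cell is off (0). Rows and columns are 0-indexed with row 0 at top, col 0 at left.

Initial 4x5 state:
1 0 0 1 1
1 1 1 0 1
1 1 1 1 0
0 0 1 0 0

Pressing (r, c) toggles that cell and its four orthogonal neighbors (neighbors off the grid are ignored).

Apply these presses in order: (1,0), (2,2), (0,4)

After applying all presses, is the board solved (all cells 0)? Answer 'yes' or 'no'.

Answer: yes

Derivation:
After press 1 at (1,0):
0 0 0 1 1
0 0 1 0 1
0 1 1 1 0
0 0 1 0 0

After press 2 at (2,2):
0 0 0 1 1
0 0 0 0 1
0 0 0 0 0
0 0 0 0 0

After press 3 at (0,4):
0 0 0 0 0
0 0 0 0 0
0 0 0 0 0
0 0 0 0 0

Lights still on: 0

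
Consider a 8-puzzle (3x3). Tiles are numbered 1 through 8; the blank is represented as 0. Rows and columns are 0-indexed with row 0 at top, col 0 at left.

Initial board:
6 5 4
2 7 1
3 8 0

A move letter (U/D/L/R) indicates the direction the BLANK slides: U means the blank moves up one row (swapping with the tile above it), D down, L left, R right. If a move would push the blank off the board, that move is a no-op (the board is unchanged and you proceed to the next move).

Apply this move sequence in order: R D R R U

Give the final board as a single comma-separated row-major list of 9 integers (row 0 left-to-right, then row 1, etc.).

Answer: 6, 5, 4, 2, 7, 0, 3, 8, 1

Derivation:
After move 1 (R):
6 5 4
2 7 1
3 8 0

After move 2 (D):
6 5 4
2 7 1
3 8 0

After move 3 (R):
6 5 4
2 7 1
3 8 0

After move 4 (R):
6 5 4
2 7 1
3 8 0

After move 5 (U):
6 5 4
2 7 0
3 8 1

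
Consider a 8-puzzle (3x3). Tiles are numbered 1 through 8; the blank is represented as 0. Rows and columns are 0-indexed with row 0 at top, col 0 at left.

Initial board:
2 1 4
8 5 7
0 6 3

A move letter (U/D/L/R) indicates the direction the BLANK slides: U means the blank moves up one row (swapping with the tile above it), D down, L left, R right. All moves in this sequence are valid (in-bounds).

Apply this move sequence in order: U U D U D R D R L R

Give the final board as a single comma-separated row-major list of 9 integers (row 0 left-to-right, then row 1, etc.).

Answer: 2, 1, 4, 5, 6, 7, 8, 3, 0

Derivation:
After move 1 (U):
2 1 4
0 5 7
8 6 3

After move 2 (U):
0 1 4
2 5 7
8 6 3

After move 3 (D):
2 1 4
0 5 7
8 6 3

After move 4 (U):
0 1 4
2 5 7
8 6 3

After move 5 (D):
2 1 4
0 5 7
8 6 3

After move 6 (R):
2 1 4
5 0 7
8 6 3

After move 7 (D):
2 1 4
5 6 7
8 0 3

After move 8 (R):
2 1 4
5 6 7
8 3 0

After move 9 (L):
2 1 4
5 6 7
8 0 3

After move 10 (R):
2 1 4
5 6 7
8 3 0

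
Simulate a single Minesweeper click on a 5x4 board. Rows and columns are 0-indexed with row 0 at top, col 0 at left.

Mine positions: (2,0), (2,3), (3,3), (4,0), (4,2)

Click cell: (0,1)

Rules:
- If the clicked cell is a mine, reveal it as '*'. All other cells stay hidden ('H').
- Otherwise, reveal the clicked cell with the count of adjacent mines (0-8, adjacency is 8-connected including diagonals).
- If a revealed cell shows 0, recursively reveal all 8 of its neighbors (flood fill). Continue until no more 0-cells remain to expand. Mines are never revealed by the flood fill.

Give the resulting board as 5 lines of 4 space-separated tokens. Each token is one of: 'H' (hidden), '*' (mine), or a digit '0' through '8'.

0 0 0 0
1 1 1 1
H H H H
H H H H
H H H H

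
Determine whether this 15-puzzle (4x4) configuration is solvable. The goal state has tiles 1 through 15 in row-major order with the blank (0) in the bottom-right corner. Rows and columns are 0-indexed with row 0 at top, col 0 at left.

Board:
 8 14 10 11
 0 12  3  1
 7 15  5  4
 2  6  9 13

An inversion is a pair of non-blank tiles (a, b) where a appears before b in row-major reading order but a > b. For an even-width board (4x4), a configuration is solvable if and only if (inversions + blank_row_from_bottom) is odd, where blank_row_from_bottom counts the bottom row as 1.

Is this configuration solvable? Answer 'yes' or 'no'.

Answer: yes

Derivation:
Inversions: 58
Blank is in row 1 (0-indexed from top), which is row 3 counting from the bottom (bottom = 1).
58 + 3 = 61, which is odd, so the puzzle is solvable.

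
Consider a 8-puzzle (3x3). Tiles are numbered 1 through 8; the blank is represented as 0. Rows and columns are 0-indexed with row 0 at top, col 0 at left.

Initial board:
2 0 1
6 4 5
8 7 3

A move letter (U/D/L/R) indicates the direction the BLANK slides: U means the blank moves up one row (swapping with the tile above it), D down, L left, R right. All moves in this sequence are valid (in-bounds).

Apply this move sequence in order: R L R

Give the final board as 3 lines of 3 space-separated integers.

After move 1 (R):
2 1 0
6 4 5
8 7 3

After move 2 (L):
2 0 1
6 4 5
8 7 3

After move 3 (R):
2 1 0
6 4 5
8 7 3

Answer: 2 1 0
6 4 5
8 7 3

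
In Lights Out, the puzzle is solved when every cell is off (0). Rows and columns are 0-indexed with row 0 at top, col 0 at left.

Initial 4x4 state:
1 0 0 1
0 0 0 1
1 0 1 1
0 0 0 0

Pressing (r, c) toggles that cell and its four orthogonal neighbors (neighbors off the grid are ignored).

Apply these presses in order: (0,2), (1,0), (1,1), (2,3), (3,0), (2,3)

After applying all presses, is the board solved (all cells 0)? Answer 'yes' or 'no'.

After press 1 at (0,2):
1 1 1 0
0 0 1 1
1 0 1 1
0 0 0 0

After press 2 at (1,0):
0 1 1 0
1 1 1 1
0 0 1 1
0 0 0 0

After press 3 at (1,1):
0 0 1 0
0 0 0 1
0 1 1 1
0 0 0 0

After press 4 at (2,3):
0 0 1 0
0 0 0 0
0 1 0 0
0 0 0 1

After press 5 at (3,0):
0 0 1 0
0 0 0 0
1 1 0 0
1 1 0 1

After press 6 at (2,3):
0 0 1 0
0 0 0 1
1 1 1 1
1 1 0 0

Lights still on: 8

Answer: no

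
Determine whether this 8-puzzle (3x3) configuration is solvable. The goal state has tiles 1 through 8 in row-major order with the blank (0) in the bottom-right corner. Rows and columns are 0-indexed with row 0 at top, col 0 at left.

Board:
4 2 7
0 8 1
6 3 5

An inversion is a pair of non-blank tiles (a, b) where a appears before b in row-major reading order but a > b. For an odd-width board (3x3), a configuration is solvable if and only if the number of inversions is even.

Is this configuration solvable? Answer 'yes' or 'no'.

Answer: yes

Derivation:
Inversions (pairs i<j in row-major order where tile[i] > tile[j] > 0): 14
14 is even, so the puzzle is solvable.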